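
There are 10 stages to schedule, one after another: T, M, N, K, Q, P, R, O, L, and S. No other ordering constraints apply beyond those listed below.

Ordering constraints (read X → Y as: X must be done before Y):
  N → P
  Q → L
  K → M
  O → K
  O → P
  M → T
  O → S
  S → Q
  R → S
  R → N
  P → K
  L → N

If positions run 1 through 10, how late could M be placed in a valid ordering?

Following the constraints forward from M, its only required successor is T.
So at least 1 stage follows M, putting M no later than position 9. That position is achievable by scheduling everything else first.

9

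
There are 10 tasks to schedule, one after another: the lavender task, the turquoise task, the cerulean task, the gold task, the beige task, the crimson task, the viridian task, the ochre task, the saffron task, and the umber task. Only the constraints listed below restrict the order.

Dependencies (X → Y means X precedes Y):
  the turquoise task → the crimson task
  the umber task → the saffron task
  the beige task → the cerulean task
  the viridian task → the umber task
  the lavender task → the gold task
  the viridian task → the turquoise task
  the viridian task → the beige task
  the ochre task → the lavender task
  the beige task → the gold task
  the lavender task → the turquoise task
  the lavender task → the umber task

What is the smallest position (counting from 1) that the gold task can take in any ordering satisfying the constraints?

The tasks that are forced before the gold task, directly or transitively, are the lavender task, the beige task, the viridian task, the ochre task. That's 4 tasks.
With 4 mandatory predecessors, the earliest the gold task can sit is position 4+1 = 5, and placing just those 4 first achieves it.

5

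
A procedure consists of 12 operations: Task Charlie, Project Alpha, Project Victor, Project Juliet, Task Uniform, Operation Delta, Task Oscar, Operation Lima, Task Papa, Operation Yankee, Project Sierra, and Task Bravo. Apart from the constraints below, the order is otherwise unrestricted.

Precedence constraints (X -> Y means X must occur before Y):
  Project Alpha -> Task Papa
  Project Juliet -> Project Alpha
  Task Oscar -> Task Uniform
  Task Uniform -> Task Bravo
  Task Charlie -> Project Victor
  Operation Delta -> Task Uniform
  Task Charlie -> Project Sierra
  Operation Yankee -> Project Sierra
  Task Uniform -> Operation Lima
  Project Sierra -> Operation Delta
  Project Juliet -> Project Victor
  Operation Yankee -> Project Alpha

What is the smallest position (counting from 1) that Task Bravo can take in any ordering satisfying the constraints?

Every operation that must precede Task Bravo has to come before it. Tracing all chains that end at Task Bravo, those operations are: Task Charlie, Task Uniform, Operation Delta, Task Oscar, Operation Yankee, Project Sierra — 6 in total.
With 6 mandatory predecessors, the earliest Task Bravo can sit is position 6+1 = 7, and placing just those 6 first achieves it.

7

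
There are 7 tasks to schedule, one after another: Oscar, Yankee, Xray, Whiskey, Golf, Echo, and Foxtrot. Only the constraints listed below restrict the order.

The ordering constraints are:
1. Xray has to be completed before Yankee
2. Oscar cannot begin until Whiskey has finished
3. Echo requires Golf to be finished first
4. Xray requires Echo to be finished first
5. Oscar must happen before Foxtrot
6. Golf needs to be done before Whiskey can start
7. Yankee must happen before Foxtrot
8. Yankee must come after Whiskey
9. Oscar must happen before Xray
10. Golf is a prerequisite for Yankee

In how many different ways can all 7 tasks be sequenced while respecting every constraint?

Only Golf has no prerequisites, so it must go first.
Systematically extending each partial ordering one task at a time and counting, there are 3 complete orderings.

3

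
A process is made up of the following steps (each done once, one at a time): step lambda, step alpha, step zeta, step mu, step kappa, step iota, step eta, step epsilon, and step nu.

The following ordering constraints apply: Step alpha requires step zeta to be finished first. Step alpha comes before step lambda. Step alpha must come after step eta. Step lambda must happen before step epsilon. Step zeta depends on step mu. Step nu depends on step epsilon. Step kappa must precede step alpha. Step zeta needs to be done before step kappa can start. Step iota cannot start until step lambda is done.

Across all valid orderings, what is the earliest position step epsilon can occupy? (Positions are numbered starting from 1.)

7

The steps that are forced before step epsilon, directly or transitively, are step lambda, step alpha, step zeta, step mu, step kappa, step eta. That's 6 steps.
So at minimum 6 steps come before step epsilon, putting step epsilon no earlier than position 7. That position is achievable by scheduling exactly those predecessors first.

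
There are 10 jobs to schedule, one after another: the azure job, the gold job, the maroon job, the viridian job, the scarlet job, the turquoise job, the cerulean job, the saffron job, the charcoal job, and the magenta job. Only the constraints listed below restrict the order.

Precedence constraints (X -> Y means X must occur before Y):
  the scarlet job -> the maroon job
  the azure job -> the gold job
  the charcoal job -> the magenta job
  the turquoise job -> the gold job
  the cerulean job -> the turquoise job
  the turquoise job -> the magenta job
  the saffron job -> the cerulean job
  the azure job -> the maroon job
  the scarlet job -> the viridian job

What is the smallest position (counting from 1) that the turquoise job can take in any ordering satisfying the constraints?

The jobs that are forced before the turquoise job, directly or transitively, are the cerulean job, the saffron job. That's 2 jobs.
So at minimum 2 jobs come before the turquoise job, putting the turquoise job no earlier than position 3. That position is achievable by scheduling exactly those predecessors first.

3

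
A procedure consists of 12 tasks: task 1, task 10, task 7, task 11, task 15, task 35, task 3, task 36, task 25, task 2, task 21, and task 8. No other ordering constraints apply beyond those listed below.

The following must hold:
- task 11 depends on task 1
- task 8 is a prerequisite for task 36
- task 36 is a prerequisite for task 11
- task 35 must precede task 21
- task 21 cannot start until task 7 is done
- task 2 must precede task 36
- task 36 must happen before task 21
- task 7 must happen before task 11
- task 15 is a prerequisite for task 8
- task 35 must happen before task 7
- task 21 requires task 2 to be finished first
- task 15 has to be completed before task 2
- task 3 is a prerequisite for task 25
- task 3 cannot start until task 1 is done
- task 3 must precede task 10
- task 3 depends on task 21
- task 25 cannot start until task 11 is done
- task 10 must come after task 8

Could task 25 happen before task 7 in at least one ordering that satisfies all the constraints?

There is a dependency chain task 7 → task 11 → task 25, so task 25 always comes after task 7.
Hence task 25 can never be scheduled before task 7.

No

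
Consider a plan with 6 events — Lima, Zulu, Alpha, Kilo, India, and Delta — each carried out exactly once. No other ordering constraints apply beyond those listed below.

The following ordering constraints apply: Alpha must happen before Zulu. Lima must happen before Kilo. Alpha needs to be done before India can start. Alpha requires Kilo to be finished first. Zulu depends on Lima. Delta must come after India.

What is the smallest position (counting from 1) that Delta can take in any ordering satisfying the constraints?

5

Every event that must precede Delta has to come before it. Tracing all chains that end at Delta, those events are: Lima, Alpha, Kilo, India — 4 in total.
So at minimum 4 events come before Delta, putting Delta no earlier than position 5. That position is achievable by scheduling exactly those predecessors first.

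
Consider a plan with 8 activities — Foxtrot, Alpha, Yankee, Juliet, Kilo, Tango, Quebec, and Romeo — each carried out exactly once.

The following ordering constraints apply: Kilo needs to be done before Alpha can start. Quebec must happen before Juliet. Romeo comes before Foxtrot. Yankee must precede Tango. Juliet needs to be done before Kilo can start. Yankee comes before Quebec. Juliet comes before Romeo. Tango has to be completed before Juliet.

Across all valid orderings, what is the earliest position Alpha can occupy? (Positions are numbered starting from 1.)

6

The activities that are forced before Alpha, directly or transitively, are Yankee, Juliet, Kilo, Tango, Quebec. That's 5 activities.
With 5 mandatory predecessors, the earliest Alpha can sit is position 5+1 = 6, and placing just those 5 first achieves it.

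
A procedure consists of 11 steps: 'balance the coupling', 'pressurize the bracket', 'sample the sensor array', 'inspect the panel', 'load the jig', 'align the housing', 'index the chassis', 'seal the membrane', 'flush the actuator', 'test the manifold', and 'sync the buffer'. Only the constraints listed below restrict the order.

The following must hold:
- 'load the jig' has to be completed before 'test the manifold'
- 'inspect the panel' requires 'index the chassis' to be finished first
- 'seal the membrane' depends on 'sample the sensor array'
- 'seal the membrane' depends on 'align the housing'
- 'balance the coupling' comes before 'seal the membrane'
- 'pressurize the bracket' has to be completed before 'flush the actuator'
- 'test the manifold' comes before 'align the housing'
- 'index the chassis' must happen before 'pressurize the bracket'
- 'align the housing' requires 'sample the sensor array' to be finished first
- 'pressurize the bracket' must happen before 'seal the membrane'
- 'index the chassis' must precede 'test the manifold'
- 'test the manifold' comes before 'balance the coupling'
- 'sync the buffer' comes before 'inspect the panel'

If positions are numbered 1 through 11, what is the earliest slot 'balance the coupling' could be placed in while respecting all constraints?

The steps that are forced before 'balance the coupling', directly or transitively, are 'load the jig', 'index the chassis', 'test the manifold'. That's 3 steps.
So at minimum 3 steps come before 'balance the coupling', putting 'balance the coupling' no earlier than position 4. That position is achievable by scheduling exactly those predecessors first.

4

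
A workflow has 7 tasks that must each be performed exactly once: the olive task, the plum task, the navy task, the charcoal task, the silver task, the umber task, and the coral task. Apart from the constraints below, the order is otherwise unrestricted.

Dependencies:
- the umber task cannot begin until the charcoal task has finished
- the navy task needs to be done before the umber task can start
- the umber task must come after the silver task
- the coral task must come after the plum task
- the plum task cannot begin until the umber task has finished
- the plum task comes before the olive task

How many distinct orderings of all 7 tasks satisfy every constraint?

12

The tasks with no prerequisites are the navy task, the charcoal task, the silver task; any of them can be placed first.
Systematically extending each partial ordering one task at a time and counting, there are 12 complete orderings.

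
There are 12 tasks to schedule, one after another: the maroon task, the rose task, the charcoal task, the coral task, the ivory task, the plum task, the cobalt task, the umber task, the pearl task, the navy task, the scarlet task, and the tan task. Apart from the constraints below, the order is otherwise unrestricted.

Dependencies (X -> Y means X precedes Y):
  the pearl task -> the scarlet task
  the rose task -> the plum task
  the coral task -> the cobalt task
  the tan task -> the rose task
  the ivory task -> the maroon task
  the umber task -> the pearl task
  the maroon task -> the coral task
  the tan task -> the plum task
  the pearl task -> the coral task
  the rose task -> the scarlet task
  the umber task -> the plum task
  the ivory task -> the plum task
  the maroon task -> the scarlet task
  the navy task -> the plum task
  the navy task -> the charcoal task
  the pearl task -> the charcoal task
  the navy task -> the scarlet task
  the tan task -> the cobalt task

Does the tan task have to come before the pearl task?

Nothing in the constraints links the tan task and the pearl task; they are unordered relative to each other.
A valid ordering placing the pearl task before the tan task exists, so the answer is no.

No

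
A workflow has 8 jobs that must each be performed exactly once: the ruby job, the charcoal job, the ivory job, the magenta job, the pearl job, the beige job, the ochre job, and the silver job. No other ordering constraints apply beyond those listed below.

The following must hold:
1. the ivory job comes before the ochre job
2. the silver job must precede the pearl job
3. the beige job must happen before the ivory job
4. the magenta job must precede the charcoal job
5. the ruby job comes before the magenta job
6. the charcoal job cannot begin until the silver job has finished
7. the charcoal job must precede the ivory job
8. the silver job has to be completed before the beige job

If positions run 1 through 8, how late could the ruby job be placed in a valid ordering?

4

The jobs that are forced after the ruby job, directly or by a chain of constraints, are the charcoal job, the ivory job, the magenta job, the ochre job. That's 4 jobs.
So at least 4 jobs follow the ruby job, putting the ruby job no later than position 4. That position is achievable by scheduling everything else first.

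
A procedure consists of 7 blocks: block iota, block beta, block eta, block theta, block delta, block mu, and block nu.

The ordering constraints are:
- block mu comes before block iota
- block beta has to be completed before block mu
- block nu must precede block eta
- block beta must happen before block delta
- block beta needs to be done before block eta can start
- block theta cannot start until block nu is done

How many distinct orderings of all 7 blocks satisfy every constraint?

192

The blocks with no prerequisites are block beta, block nu; any of them can be placed first.
Enumerating by repeatedly choosing an available block (one whose prerequisites are all placed) gives 192 distinct complete orderings.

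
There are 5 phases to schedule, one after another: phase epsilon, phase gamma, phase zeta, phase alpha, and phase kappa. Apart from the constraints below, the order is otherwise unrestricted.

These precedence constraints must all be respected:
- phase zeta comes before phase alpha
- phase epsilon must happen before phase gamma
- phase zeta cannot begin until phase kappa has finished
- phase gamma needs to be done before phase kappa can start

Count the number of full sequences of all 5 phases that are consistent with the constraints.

Only phase epsilon has no prerequisites, so it must go first.
Every phase is then forced in turn, so only 1 complete ordering is consistent with the constraints.

1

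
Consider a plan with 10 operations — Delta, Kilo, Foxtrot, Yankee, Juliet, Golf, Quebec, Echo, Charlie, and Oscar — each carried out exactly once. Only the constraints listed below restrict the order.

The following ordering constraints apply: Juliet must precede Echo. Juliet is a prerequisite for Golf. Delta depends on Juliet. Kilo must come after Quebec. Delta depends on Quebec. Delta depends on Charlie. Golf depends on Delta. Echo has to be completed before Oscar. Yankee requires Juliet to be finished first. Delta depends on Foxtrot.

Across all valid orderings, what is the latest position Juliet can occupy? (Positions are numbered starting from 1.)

5

Following every chain forward from Juliet, the operations that must come later are Delta, Yankee, Golf, Echo, Oscar — 5 of them.
With 5 mandatory successors out of 10 operations total, the latest slot for Juliet is 10−5 = 5, and it's reachable by doing all non-successors before Juliet.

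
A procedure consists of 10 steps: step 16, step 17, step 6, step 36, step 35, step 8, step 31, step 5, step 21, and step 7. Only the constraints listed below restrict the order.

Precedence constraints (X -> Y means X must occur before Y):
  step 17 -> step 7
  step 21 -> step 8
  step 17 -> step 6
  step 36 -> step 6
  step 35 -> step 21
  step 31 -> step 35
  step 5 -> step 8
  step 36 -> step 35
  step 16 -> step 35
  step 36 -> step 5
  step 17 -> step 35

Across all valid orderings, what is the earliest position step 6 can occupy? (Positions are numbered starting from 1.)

Every step that must precede step 6 has to come before it. Tracing all chains that end at step 6, those steps are: step 17, step 36 — 2 in total.
With 2 mandatory predecessors, the earliest step 6 can sit is position 2+1 = 3, and placing just those 2 first achieves it.

3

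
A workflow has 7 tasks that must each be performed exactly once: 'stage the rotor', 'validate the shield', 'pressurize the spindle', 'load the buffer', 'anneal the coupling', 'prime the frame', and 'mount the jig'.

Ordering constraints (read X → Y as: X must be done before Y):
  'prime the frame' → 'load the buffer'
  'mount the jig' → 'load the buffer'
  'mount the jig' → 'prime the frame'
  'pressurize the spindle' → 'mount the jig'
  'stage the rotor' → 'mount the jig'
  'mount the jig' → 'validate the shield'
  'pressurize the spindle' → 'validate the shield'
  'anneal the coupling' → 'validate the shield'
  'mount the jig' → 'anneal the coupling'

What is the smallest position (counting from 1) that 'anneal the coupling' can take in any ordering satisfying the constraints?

Working backwards through the constraints from 'anneal the coupling', its full set of required predecessors is 'stage the rotor', 'pressurize the spindle', 'mount the jig' — 3 of them.
So at minimum 3 tasks come before 'anneal the coupling', putting 'anneal the coupling' no earlier than position 4. That position is achievable by scheduling exactly those predecessors first.

4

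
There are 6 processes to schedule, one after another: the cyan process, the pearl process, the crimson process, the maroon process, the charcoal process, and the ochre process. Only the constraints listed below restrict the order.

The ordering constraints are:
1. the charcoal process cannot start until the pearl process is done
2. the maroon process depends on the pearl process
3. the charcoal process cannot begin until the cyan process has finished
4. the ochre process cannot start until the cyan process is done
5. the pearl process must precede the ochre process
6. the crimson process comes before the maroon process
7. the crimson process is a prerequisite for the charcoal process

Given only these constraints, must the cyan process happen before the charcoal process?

Following the dependencies: the cyan process → the charcoal process.
So the cyan process must precede the charcoal process in any valid ordering.

Yes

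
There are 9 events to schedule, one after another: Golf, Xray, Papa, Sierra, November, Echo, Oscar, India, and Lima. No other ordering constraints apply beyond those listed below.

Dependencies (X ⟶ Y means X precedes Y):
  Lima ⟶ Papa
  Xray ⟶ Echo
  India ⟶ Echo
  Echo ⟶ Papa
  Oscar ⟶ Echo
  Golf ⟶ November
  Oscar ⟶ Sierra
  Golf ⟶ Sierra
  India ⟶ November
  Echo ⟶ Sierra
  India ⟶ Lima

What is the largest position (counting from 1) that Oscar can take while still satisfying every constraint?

6

The events that are forced after Oscar, directly or by a chain of constraints, are Papa, Sierra, Echo. That's 3 events.
So at least 3 events follow Oscar, putting Oscar no later than position 6. That position is achievable by scheduling everything else first.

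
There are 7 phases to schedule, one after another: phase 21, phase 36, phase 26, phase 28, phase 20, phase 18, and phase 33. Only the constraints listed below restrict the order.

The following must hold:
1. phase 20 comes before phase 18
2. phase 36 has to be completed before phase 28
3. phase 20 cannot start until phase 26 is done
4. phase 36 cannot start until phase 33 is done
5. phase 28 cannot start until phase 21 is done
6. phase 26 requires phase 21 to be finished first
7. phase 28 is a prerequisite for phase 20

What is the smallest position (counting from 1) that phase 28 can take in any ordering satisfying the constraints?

Every phase that must precede phase 28 has to come before it. Tracing all chains that end at phase 28, those phases are: phase 21, phase 36, phase 33 — 3 in total.
So at minimum 3 phases come before phase 28, putting phase 28 no earlier than position 4. That position is achievable by scheduling exactly those predecessors first.

4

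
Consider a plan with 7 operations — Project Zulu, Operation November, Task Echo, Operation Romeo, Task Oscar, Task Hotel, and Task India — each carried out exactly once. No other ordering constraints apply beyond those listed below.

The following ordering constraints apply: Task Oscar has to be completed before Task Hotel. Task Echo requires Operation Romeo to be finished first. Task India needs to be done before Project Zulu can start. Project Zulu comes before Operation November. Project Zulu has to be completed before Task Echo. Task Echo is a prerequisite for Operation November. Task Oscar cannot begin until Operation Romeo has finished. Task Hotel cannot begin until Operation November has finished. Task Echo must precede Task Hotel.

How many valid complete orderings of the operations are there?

2 operations have no prerequisites (Operation Romeo, Task India), so any of them could come first.
Enumerating by repeatedly choosing an available operation (one whose prerequisites are all placed) gives 12 distinct complete orderings.

12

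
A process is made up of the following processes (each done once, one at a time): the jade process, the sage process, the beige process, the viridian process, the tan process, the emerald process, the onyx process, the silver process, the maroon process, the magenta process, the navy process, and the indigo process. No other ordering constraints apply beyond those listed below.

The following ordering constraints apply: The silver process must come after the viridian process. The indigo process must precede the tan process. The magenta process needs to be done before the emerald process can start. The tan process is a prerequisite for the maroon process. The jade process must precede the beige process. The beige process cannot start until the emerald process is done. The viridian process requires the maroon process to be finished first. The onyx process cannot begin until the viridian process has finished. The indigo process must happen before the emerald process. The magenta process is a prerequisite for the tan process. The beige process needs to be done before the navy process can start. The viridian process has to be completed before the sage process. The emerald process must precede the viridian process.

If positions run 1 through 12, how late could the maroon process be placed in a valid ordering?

8

The processes that are forced after the maroon process, directly or by a chain of constraints, are the sage process, the viridian process, the onyx process, the silver process. That's 4 processes.
With 4 mandatory successors out of 12 processes total, the latest slot for the maroon process is 12−4 = 8, and it's reachable by doing all non-successors before the maroon process.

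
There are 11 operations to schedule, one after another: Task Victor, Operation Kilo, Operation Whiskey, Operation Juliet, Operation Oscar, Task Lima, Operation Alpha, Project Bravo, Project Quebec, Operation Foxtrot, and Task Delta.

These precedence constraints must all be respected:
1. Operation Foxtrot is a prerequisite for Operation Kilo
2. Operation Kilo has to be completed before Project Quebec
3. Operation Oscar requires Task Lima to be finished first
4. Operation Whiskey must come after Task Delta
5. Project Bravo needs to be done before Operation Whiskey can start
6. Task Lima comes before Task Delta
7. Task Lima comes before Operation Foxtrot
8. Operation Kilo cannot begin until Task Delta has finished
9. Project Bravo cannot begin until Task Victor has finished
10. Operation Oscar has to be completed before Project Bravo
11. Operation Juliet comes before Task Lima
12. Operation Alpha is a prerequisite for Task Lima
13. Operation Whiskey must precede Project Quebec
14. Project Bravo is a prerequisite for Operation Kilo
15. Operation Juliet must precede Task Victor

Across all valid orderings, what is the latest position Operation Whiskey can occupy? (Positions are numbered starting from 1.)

Following the constraints forward from Operation Whiskey, its only required successor is Project Quebec.
With 1 mandatory successor out of 11 operations total, the latest slot for Operation Whiskey is 11−1 = 10, and it's reachable by doing all non-successors before Operation Whiskey.

10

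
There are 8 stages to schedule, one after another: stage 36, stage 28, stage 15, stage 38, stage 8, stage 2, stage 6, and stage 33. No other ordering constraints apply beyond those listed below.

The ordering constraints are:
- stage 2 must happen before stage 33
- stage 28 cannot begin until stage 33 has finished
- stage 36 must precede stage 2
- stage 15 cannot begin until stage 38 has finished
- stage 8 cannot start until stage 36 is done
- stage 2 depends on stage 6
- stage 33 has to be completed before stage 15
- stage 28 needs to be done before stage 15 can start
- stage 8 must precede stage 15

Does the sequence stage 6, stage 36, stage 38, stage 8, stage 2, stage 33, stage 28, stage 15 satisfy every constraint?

Going through the constraints one by one, each required predecessor appears earlier in the sequence than its dependent — e.g. stage 38 (position 3) is before stage 15 (position 8), as required.

Yes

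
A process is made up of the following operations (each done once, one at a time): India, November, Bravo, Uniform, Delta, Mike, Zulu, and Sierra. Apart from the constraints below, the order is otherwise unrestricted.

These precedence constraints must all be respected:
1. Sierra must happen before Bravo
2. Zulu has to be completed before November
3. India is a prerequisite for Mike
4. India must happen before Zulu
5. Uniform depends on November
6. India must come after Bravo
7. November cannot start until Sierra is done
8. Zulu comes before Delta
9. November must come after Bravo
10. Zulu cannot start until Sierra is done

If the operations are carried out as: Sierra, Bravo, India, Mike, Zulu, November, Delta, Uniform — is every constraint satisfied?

Every stated constraint is respected: Sierra sits at position 1, ahead of November at position 6, and each of the other listed pairs likewise has the predecessor earlier in the sequence.

Yes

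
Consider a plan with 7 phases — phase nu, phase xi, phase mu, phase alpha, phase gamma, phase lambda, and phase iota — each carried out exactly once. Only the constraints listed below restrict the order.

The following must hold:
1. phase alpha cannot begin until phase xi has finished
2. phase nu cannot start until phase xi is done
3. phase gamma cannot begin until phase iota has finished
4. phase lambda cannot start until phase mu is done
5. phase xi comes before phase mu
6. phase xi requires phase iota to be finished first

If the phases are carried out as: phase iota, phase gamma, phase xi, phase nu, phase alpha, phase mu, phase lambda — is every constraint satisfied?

Every stated constraint is respected: phase xi sits at position 3, ahead of phase mu at position 6, and each of the other listed pairs likewise has the predecessor earlier in the sequence.

Yes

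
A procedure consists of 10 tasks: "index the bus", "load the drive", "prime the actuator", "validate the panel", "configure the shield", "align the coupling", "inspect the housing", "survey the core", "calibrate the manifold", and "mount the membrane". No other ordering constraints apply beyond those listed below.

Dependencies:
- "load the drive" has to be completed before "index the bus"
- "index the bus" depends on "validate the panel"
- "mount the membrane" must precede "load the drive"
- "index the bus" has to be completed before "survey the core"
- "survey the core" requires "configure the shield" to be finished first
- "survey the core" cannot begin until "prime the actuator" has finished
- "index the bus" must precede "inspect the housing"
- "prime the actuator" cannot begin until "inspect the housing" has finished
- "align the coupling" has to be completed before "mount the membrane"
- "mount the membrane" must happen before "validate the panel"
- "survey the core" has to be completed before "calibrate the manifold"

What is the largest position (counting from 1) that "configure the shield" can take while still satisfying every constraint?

The tasks that are forced after "configure the shield", directly or by a chain of constraints, are "survey the core", "calibrate the manifold". That's 2 tasks.
With 2 mandatory successors out of 10 tasks total, the latest slot for "configure the shield" is 10−2 = 8, and it's reachable by doing all non-successors before "configure the shield".

8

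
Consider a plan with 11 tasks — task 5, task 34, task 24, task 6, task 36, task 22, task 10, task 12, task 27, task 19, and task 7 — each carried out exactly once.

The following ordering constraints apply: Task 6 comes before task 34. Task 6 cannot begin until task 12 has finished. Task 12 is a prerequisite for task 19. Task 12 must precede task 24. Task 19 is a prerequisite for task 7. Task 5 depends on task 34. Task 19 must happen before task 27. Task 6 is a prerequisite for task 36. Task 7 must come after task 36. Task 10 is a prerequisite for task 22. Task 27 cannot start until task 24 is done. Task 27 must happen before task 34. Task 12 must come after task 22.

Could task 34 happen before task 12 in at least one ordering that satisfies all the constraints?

No

Following task 12 → task 6 → task 34, task 12 must precede task 34 in every valid ordering.
Hence task 34 can never be scheduled before task 12.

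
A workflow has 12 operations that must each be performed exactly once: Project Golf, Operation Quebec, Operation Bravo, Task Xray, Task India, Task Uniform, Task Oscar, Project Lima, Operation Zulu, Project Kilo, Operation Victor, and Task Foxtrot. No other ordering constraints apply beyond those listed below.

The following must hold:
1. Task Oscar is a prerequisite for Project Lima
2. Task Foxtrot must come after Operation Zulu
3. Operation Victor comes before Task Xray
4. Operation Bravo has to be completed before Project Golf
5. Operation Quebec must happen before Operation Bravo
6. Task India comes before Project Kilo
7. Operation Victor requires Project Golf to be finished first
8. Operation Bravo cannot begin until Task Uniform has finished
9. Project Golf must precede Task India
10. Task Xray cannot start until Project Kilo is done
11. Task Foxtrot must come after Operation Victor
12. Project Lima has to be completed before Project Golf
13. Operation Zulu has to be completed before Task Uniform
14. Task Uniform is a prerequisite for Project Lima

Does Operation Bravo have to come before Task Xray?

Yes

There is a constraint chain Operation Bravo → Project Golf → Operation Victor → Task Xray.
Hence Operation Bravo necessarily comes before Task Xray.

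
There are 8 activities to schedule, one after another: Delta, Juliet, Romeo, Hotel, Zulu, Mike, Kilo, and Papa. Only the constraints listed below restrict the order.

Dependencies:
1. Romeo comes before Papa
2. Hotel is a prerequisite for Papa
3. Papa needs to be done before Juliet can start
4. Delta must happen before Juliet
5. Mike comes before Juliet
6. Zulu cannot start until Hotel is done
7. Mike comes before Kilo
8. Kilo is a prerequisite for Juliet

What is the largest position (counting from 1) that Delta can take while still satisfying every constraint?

Following the constraints forward from Delta, its only required successor is Juliet.
With 1 mandatory successor out of 8 activities total, the latest slot for Delta is 8−1 = 7, and it's reachable by doing all non-successors before Delta.

7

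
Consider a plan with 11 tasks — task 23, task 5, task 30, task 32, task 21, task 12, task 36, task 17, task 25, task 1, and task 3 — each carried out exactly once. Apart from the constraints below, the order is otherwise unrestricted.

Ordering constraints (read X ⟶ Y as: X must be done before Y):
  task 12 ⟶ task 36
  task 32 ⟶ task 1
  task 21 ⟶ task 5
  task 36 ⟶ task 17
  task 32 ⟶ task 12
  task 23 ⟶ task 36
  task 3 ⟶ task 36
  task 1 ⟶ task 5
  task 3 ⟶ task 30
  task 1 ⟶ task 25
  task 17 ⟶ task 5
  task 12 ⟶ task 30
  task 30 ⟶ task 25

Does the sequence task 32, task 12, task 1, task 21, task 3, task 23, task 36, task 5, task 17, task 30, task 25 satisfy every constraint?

Here task 17 comes after task 5.
But one of the constraints requires task 17 before task 5, so this ordering violates it.

No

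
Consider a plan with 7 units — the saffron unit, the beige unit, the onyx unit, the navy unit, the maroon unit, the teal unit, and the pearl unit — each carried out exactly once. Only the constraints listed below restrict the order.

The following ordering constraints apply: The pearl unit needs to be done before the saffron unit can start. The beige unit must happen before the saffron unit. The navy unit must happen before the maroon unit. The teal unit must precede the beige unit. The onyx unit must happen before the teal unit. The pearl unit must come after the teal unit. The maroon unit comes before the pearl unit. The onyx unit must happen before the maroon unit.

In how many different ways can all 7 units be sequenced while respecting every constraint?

The units with no prerequisites are the onyx unit, the navy unit; any of them can be placed first.
Systematically extending each partial ordering one unit at a time and counting, there are 14 complete orderings.

14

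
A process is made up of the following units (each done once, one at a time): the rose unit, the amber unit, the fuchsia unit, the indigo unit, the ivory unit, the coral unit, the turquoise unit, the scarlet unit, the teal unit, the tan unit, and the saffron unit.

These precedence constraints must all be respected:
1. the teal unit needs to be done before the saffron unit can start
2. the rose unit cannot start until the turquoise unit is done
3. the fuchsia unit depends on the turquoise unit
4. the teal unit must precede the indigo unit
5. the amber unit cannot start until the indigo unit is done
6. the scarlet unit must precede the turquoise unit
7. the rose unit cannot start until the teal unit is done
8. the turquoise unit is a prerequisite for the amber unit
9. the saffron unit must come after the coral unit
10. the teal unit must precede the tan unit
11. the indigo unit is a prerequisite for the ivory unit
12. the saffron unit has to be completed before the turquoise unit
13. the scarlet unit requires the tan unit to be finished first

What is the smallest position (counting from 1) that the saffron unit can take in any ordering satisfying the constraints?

3

The units that are forced before the saffron unit, directly or transitively, are the coral unit, the teal unit. That's 2 units.
So at minimum 2 units come before the saffron unit, putting the saffron unit no earlier than position 3. That position is achievable by scheduling exactly those predecessors first.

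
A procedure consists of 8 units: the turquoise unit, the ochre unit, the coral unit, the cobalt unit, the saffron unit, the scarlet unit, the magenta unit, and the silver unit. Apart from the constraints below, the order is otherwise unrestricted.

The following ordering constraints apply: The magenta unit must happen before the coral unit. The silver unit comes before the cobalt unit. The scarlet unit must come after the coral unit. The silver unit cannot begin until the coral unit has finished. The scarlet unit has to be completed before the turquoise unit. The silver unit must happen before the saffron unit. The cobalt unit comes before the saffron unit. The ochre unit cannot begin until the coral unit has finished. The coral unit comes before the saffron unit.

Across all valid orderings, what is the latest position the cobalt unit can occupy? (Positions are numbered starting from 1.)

7

Following the constraints forward from the cobalt unit, its only required successor is the saffron unit.
With 1 mandatory successor out of 8 units total, the latest slot for the cobalt unit is 8−1 = 7, and it's reachable by doing all non-successors before the cobalt unit.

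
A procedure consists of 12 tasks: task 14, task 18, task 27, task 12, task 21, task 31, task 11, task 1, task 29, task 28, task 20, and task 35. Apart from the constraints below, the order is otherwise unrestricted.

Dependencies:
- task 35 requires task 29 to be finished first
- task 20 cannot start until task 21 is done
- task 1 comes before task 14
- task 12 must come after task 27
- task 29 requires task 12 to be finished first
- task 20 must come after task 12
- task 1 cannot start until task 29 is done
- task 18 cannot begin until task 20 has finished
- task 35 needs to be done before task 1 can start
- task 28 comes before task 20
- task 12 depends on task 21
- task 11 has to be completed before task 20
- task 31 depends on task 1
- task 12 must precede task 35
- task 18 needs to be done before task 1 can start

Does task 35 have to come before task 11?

No chain of constraints connects task 35 to task 11 in either direction.
There exist valid orderings with task 11 before task 35, so task 35 is not required to come first.

No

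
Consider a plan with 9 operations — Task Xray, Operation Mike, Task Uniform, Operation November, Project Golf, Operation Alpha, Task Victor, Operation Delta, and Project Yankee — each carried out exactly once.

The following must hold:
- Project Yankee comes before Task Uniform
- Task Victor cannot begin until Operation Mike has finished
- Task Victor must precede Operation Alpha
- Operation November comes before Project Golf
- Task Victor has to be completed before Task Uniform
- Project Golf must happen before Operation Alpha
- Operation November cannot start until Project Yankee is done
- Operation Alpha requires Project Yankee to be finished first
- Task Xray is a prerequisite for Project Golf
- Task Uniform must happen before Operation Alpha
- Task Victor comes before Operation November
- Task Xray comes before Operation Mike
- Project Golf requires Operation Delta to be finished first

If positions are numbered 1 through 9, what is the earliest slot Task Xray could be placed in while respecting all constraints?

1

Nothing is required before Task Xray; it can be the very first operation.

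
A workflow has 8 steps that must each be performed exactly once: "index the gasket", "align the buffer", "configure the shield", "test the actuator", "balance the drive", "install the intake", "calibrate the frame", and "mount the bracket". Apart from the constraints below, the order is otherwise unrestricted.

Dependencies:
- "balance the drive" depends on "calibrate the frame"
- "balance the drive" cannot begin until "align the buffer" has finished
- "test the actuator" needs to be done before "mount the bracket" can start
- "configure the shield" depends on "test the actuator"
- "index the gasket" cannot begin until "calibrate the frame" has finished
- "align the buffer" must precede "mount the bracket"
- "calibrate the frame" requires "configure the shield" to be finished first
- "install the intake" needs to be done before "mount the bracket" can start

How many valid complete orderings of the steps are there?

3 steps have no prerequisites ("align the buffer", "test the actuator", "install the intake"), so any of them could come first.
Enumerating by repeatedly choosing an available step (one whose prerequisites are all placed) gives 193 distinct complete orderings.

193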